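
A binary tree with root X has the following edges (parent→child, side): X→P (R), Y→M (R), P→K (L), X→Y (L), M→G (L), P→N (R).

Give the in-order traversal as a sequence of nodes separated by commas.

In-order visits the left subtree, then the node, then the right subtree.
At X: go left to Y.
  At Y: no left child.
  Visit Y.
  At Y: go right to M.
    At M: go left to G.
      G is a leaf — visit G.
    Visit M.
    At M: no right child.
Visit X.
At X: go right to P.
  At P: go left to K.
    K is a leaf — visit K.
  Visit P.
  At P: go right to N.
    N is a leaf — visit N.

Y, G, M, X, K, P, N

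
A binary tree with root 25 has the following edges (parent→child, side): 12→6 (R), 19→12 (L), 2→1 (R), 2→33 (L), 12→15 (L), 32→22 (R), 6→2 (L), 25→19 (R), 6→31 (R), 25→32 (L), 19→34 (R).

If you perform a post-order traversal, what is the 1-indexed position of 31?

Post-order visits the left subtree, then the right subtree, then the node.
At 25: go left to 32.
  At 32: no left child.
  At 32: go right to 22.
    22 is a leaf — visit 22.
  Visit 32.
At 25: go right to 19.
  At 19: go left to 12.
    At 12: go left to 15.
      15 is a leaf — visit 15.
    At 12: go right to 6.
      At 6: go left to 2.
        At 2: go left to 33.
          33 is a leaf — visit 33.
        At 2: go right to 1.
          1 is a leaf — visit 1.
        Visit 2.
      At 6: go right to 31.
        31 is a leaf — visit 31.
      Visit 6.
    Visit 12.
  At 19: go right to 34.
    34 is a leaf — visit 34.
  Visit 19.
Visit 25.
Full post-order sequence: 22, 32, 15, 33, 1, 2, 31, 6, 12, 34, 19, 25.

7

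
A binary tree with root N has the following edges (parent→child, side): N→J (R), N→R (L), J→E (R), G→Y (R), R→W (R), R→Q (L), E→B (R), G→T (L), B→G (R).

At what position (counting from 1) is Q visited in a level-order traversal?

4

Level-order visits nodes level by level from the root, left to right within each level.
Level 0: N
Level 1: R, J
Level 2: Q, W, E
Level 3: B
Level 4: G
Level 5: T, Y
Full level-order sequence: N, R, J, Q, W, E, B, G, T, Y.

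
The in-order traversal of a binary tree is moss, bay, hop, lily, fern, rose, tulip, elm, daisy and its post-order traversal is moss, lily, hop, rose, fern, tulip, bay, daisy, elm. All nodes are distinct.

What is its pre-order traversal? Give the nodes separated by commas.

elm, bay, moss, tulip, fern, hop, lily, rose, daisy

The last element of post-order is the root; it splits in-order into left and right subtrees.
Root elm: left subtree has 7 nodes {moss, bay, hop, lily, fern, rose, tulip}, right has 1 {daisy}.
  Root bay: left subtree has 1 node {moss}, right has 5 {hop, lily, fern, rose, tulip}.
    Root tulip: left subtree has 4 nodes {hop, lily, fern, rose}, right has 0 { }.
      Root fern: left subtree has 2 nodes {hop, lily}, right has 1 {rose}.
        Root hop: left subtree has 0 nodes { }, right has 1 {lily}.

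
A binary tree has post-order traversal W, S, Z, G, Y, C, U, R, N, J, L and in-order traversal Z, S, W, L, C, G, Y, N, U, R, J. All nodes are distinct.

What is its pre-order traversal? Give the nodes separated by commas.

The last element of post-order is the root; it splits in-order into left and right subtrees.
Root L: left subtree has 3 nodes {Z, S, W}, right has 7 {C, G, Y, N, U, R, J}.
  Root Z: left subtree has 0 nodes { }, right has 2 {S, W}.
    Root S: left subtree has 0 nodes { }, right has 1 {W}.
  Root J: left subtree has 6 nodes {C, G, Y, N, U, R}, right has 0 { }.
    Root N: left subtree has 3 nodes {C, G, Y}, right has 2 {U, R}.
      Root C: left subtree has 0 nodes { }, right has 2 {G, Y}.
        Root Y: left subtree has 1 node {G}, right has 0 { }.
      Root R: left subtree has 1 node {U}, right has 0 { }.

L, Z, S, W, J, N, C, Y, G, R, U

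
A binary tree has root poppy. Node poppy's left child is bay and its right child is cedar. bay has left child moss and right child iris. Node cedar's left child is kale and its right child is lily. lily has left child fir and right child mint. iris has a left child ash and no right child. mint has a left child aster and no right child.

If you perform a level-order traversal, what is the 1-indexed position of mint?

Level-order visits nodes level by level from the root, left to right within each level.
Level 0: poppy
Level 1: bay, cedar
Level 2: moss, iris, kale, lily
Level 3: ash, fir, mint
Level 4: aster
Full level-order sequence: poppy, bay, cedar, moss, iris, kale, lily, ash, fir, mint, aster.

10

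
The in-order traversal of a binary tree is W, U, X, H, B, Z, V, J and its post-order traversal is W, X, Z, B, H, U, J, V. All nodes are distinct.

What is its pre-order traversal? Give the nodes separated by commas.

The last element of post-order is the root; it splits in-order into left and right subtrees.
Root V: left subtree has 6 nodes {W, U, X, H, B, Z}, right has 1 {J}.
  Root U: left subtree has 1 node {W}, right has 4 {X, H, B, Z}.
    Root H: left subtree has 1 node {X}, right has 2 {B, Z}.
      Root B: left subtree has 0 nodes { }, right has 1 {Z}.

V, U, W, H, X, B, Z, J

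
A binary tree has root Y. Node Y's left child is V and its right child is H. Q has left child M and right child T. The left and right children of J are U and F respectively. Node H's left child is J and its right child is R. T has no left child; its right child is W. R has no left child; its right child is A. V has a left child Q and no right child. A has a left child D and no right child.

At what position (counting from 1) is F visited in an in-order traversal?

In-order visits the left subtree, then the node, then the right subtree.
At Y: go left to V.
  At V: go left to Q.
    At Q: go left to M.
      M is a leaf — visit M.
    Visit Q.
    At Q: go right to T.
      At T: no left child.
      Visit T.
      At T: go right to W.
        W is a leaf — visit W.
  Visit V.
  At V: no right child.
Visit Y.
At Y: go right to H.
  At H: go left to J.
    At J: go left to U.
      U is a leaf — visit U.
    Visit J.
    At J: go right to F.
      F is a leaf — visit F.
  Visit H.
  At H: go right to R.
    At R: no left child.
    Visit R.
    At R: go right to A.
      At A: go left to D.
        D is a leaf — visit D.
      Visit A.
      At A: no right child.
Full in-order sequence: M, Q, T, W, V, Y, U, J, F, H, R, D, A.

9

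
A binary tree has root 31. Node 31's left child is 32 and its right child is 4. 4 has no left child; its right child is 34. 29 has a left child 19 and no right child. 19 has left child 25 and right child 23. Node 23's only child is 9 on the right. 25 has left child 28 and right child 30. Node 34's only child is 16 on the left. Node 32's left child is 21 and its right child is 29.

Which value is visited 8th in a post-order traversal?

29

Post-order visits the left subtree, then the right subtree, then the node.
At 31: go left to 32.
  At 32: go left to 21.
    21 is a leaf — visit 21.
  At 32: go right to 29.
    At 29: go left to 19.
      At 19: go left to 25.
        At 25: go left to 28.
          28 is a leaf — visit 28.
        At 25: go right to 30.
          30 is a leaf — visit 30.
        Visit 25.
      At 19: go right to 23.
        At 23: no left child.
        At 23: go right to 9.
          9 is a leaf — visit 9.
        Visit 23.
      Visit 19.
    At 29: no right child.
    Visit 29.
  Visit 32.
At 31: go right to 4.
  At 4: no left child.
  At 4: go right to 34.
    At 34: go left to 16.
      16 is a leaf — visit 16.
    At 34: no right child.
    Visit 34.
  Visit 4.
Visit 31.
Full post-order sequence: 21, 28, 30, 25, 9, 23, 19, 29, 32, 16, 34, 4, 31.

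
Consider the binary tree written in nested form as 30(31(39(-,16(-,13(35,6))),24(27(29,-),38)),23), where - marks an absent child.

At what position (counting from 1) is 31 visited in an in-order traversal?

In-order visits the left subtree, then the node, then the right subtree.
At 30: go left to 31.
  At 31: go left to 39.
    At 39: no left child.
    Visit 39.
    At 39: go right to 16.
      At 16: no left child.
      Visit 16.
      At 16: go right to 13.
        At 13: go left to 35.
          35 is a leaf — visit 35.
        Visit 13.
        At 13: go right to 6.
          6 is a leaf — visit 6.
  Visit 31.
  At 31: go right to 24.
    At 24: go left to 27.
      At 27: go left to 29.
        29 is a leaf — visit 29.
      Visit 27.
      At 27: no right child.
    Visit 24.
    At 24: go right to 38.
      38 is a leaf — visit 38.
Visit 30.
At 30: go right to 23.
  23 is a leaf — visit 23.
Full in-order sequence: 39, 16, 35, 13, 6, 31, 29, 27, 24, 38, 30, 23.

6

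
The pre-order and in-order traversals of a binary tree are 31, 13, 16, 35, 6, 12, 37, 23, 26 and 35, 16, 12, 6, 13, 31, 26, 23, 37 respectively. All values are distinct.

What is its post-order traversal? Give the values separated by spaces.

The first element of pre-order is the root; it splits in-order into left and right subtrees.
Root 31: left subtree has 5 nodes {35, 16, 12, 6, 13}, right has 3 {26, 23, 37}.
  Root 13: left subtree has 4 nodes {35, 16, 12, 6}, right has 0 { }.
    Root 16: left subtree has 1 node {35}, right has 2 {12, 6}.
      Root 6: left subtree has 1 node {12}, right has 0 { }.
  Root 37: left subtree has 2 nodes {26, 23}, right has 0 { }.
    Root 23: left subtree has 1 node {26}, right has 0 { }.

35 12 6 16 13 26 23 37 31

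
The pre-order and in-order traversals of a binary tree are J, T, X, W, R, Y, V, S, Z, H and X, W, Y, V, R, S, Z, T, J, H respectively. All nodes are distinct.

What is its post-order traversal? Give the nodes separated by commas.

The first element of pre-order is the root; it splits in-order into left and right subtrees.
Root J: left subtree has 8 nodes {X, W, Y, V, R, S, Z, T}, right has 1 {H}.
  Root T: left subtree has 7 nodes {X, W, Y, V, R, S, Z}, right has 0 { }.
    Root X: left subtree has 0 nodes { }, right has 6 {W, Y, V, R, S, Z}.
      Root W: left subtree has 0 nodes { }, right has 5 {Y, V, R, S, Z}.
        Root R: left subtree has 2 nodes {Y, V}, right has 2 {S, Z}.
          Root Y: left subtree has 0 nodes { }, right has 1 {V}.
          Root S: left subtree has 0 nodes { }, right has 1 {Z}.

V, Y, Z, S, R, W, X, T, H, J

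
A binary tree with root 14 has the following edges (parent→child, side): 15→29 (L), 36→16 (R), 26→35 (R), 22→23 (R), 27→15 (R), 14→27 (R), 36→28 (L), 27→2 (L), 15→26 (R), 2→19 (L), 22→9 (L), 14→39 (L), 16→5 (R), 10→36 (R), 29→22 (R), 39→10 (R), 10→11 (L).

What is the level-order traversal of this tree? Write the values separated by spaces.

14 39 27 10 2 15 11 36 19 29 26 28 16 22 35 5 9 23

Level-order visits nodes level by level from the root, left to right within each level.
Level 0: 14
Level 1: 39, 27
Level 2: 10, 2, 15
Level 3: 11, 36, 19, 29, 26
Level 4: 28, 16, 22, 35
Level 5: 5, 9, 23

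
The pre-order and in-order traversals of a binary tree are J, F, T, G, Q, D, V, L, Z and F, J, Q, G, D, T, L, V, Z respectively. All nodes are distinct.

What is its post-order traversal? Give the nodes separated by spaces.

F Q D G L Z V T J

The first element of pre-order is the root; it splits in-order into left and right subtrees.
Root J: left subtree has 1 node {F}, right has 7 {Q, G, D, T, L, V, Z}.
  Root T: left subtree has 3 nodes {Q, G, D}, right has 3 {L, V, Z}.
    Root G: left subtree has 1 node {Q}, right has 1 {D}.
    Root V: left subtree has 1 node {L}, right has 1 {Z}.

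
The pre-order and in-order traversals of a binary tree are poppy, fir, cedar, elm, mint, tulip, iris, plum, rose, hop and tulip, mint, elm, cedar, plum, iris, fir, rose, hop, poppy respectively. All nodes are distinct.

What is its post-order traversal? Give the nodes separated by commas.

tulip, mint, elm, plum, iris, cedar, hop, rose, fir, poppy

The first element of pre-order is the root; it splits in-order into left and right subtrees.
Root poppy: left subtree has 9 nodes {tulip, mint, elm, cedar, plum, iris, fir, rose, hop}, right has 0 { }.
  Root fir: left subtree has 6 nodes {tulip, mint, elm, cedar, plum, iris}, right has 2 {rose, hop}.
    Root cedar: left subtree has 3 nodes {tulip, mint, elm}, right has 2 {plum, iris}.
      Root elm: left subtree has 2 nodes {tulip, mint}, right has 0 { }.
        Root mint: left subtree has 1 node {tulip}, right has 0 { }.
      Root iris: left subtree has 1 node {plum}, right has 0 { }.
    Root rose: left subtree has 0 nodes { }, right has 1 {hop}.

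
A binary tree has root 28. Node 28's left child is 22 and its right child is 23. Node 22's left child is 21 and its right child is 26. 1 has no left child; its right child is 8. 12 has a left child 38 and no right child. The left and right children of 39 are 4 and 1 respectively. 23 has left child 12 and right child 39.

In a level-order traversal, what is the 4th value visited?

21

Level-order visits nodes level by level from the root, left to right within each level.
Level 0: 28
Level 1: 22, 23
Level 2: 21, 26, 12, 39
Level 3: 38, 4, 1
Level 4: 8
Full level-order sequence: 28, 22, 23, 21, 26, 12, 39, 38, 4, 1, 8.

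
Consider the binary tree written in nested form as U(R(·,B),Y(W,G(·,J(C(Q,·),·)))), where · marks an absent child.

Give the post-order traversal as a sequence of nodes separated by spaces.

Post-order visits the left subtree, then the right subtree, then the node.
At U: go left to R.
  At R: no left child.
  At R: go right to B.
    B is a leaf — visit B.
  Visit R.
At U: go right to Y.
  At Y: go left to W.
    W is a leaf — visit W.
  At Y: go right to G.
    At G: no left child.
    At G: go right to J.
      At J: go left to C.
        At C: go left to Q.
          Q is a leaf — visit Q.
        At C: no right child.
        Visit C.
      At J: no right child.
      Visit J.
    Visit G.
  Visit Y.
Visit U.

B R W Q C J G Y U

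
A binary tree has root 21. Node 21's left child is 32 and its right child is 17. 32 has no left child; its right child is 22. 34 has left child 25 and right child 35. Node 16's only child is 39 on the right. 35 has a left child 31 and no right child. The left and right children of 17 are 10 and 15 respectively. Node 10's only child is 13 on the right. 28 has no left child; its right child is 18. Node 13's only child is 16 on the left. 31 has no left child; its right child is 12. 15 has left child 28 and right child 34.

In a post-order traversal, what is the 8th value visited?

Post-order visits the left subtree, then the right subtree, then the node.
At 21: go left to 32.
  At 32: no left child.
  At 32: go right to 22.
    22 is a leaf — visit 22.
  Visit 32.
At 21: go right to 17.
  At 17: go left to 10.
    At 10: no left child.
    At 10: go right to 13.
      At 13: go left to 16.
        At 16: no left child.
        At 16: go right to 39.
          39 is a leaf — visit 39.
        Visit 16.
      At 13: no right child.
      Visit 13.
    Visit 10.
  At 17: go right to 15.
    At 15: go left to 28.
      At 28: no left child.
      At 28: go right to 18.
        18 is a leaf — visit 18.
      Visit 28.
    At 15: go right to 34.
      At 34: go left to 25.
        25 is a leaf — visit 25.
      At 34: go right to 35.
        At 35: go left to 31.
          At 31: no left child.
          At 31: go right to 12.
            12 is a leaf — visit 12.
          Visit 31.
        At 35: no right child.
        Visit 35.
      Visit 34.
    Visit 15.
  Visit 17.
Visit 21.
Full post-order sequence: 22, 32, 39, 16, 13, 10, 18, 28, 25, 12, 31, 35, 34, 15, 17, 21.

28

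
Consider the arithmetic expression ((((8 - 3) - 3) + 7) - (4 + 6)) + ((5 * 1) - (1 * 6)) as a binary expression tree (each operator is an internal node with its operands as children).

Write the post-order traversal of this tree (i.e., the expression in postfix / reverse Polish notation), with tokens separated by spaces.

8 3 - 3 - 7 + 4 6 + - 5 1 * 1 6 * - +

Post-order on an expression tree gives postfix notation: for each operator, emit left operand, right operand, then the operator.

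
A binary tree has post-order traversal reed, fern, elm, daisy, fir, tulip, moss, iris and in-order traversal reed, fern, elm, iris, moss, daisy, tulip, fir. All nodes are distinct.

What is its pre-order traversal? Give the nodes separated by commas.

iris, elm, fern, reed, moss, tulip, daisy, fir

The last element of post-order is the root; it splits in-order into left and right subtrees.
Root iris: left subtree has 3 nodes {reed, fern, elm}, right has 4 {moss, daisy, tulip, fir}.
  Root elm: left subtree has 2 nodes {reed, fern}, right has 0 { }.
    Root fern: left subtree has 1 node {reed}, right has 0 { }.
  Root moss: left subtree has 0 nodes { }, right has 3 {daisy, tulip, fir}.
    Root tulip: left subtree has 1 node {daisy}, right has 1 {fir}.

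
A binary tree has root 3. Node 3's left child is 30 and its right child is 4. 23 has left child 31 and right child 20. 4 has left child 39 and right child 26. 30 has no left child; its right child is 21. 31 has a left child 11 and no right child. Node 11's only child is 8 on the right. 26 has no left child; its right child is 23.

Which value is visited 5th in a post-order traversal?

11

Post-order visits the left subtree, then the right subtree, then the node.
At 3: go left to 30.
  At 30: no left child.
  At 30: go right to 21.
    21 is a leaf — visit 21.
  Visit 30.
At 3: go right to 4.
  At 4: go left to 39.
    39 is a leaf — visit 39.
  At 4: go right to 26.
    At 26: no left child.
    At 26: go right to 23.
      At 23: go left to 31.
        At 31: go left to 11.
          At 11: no left child.
          At 11: go right to 8.
            8 is a leaf — visit 8.
          Visit 11.
        At 31: no right child.
        Visit 31.
      At 23: go right to 20.
        20 is a leaf — visit 20.
      Visit 23.
    Visit 26.
  Visit 4.
Visit 3.
Full post-order sequence: 21, 30, 39, 8, 11, 31, 20, 23, 26, 4, 3.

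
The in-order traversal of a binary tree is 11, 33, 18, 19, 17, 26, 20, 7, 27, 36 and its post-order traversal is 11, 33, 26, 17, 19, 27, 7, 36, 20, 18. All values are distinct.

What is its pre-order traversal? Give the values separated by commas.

The last element of post-order is the root; it splits in-order into left and right subtrees.
Root 18: left subtree has 2 nodes {11, 33}, right has 7 {19, 17, 26, 20, 7, 27, 36}.
  Root 33: left subtree has 1 node {11}, right has 0 { }.
  Root 20: left subtree has 3 nodes {19, 17, 26}, right has 3 {7, 27, 36}.
    Root 19: left subtree has 0 nodes { }, right has 2 {17, 26}.
      Root 17: left subtree has 0 nodes { }, right has 1 {26}.
    Root 36: left subtree has 2 nodes {7, 27}, right has 0 { }.
      Root 7: left subtree has 0 nodes { }, right has 1 {27}.

18, 33, 11, 20, 19, 17, 26, 36, 7, 27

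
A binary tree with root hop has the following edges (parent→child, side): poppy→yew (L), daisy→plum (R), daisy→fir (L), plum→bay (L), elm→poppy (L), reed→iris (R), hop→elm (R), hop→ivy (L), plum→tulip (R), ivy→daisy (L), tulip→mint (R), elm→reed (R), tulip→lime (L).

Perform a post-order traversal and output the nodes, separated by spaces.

fir bay lime mint tulip plum daisy ivy yew poppy iris reed elm hop

Post-order visits the left subtree, then the right subtree, then the node.
At hop: go left to ivy.
  At ivy: go left to daisy.
    At daisy: go left to fir.
      fir is a leaf — visit fir.
    At daisy: go right to plum.
      At plum: go left to bay.
        bay is a leaf — visit bay.
      At plum: go right to tulip.
        At tulip: go left to lime.
          lime is a leaf — visit lime.
        At tulip: go right to mint.
          mint is a leaf — visit mint.
        Visit tulip.
      Visit plum.
    Visit daisy.
  At ivy: no right child.
  Visit ivy.
At hop: go right to elm.
  At elm: go left to poppy.
    At poppy: go left to yew.
      yew is a leaf — visit yew.
    At poppy: no right child.
    Visit poppy.
  At elm: go right to reed.
    At reed: no left child.
    At reed: go right to iris.
      iris is a leaf — visit iris.
    Visit reed.
  Visit elm.
Visit hop.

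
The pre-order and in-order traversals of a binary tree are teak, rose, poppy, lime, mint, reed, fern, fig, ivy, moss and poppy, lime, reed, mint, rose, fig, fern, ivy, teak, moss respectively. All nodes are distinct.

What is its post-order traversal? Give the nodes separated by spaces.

reed mint lime poppy fig ivy fern rose moss teak

The first element of pre-order is the root; it splits in-order into left and right subtrees.
Root teak: left subtree has 8 nodes {poppy, lime, reed, mint, rose, fig, fern, ivy}, right has 1 {moss}.
  Root rose: left subtree has 4 nodes {poppy, lime, reed, mint}, right has 3 {fig, fern, ivy}.
    Root poppy: left subtree has 0 nodes { }, right has 3 {lime, reed, mint}.
      Root lime: left subtree has 0 nodes { }, right has 2 {reed, mint}.
        Root mint: left subtree has 1 node {reed}, right has 0 { }.
    Root fern: left subtree has 1 node {fig}, right has 1 {ivy}.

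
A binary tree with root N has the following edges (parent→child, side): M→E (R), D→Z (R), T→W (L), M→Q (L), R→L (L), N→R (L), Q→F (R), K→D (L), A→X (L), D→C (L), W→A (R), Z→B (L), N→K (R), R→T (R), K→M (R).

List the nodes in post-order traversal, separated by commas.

Post-order visits the left subtree, then the right subtree, then the node.
At N: go left to R.
  At R: go left to L.
    L is a leaf — visit L.
  At R: go right to T.
    At T: go left to W.
      At W: no left child.
      At W: go right to A.
        At A: go left to X.
          X is a leaf — visit X.
        At A: no right child.
        Visit A.
      Visit W.
    At T: no right child.
    Visit T.
  Visit R.
At N: go right to K.
  At K: go left to D.
    At D: go left to C.
      C is a leaf — visit C.
    At D: go right to Z.
      At Z: go left to B.
        B is a leaf — visit B.
      At Z: no right child.
      Visit Z.
    Visit D.
  At K: go right to M.
    At M: go left to Q.
      At Q: no left child.
      At Q: go right to F.
        F is a leaf — visit F.
      Visit Q.
    At M: go right to E.
      E is a leaf — visit E.
    Visit M.
  Visit K.
Visit N.

L, X, A, W, T, R, C, B, Z, D, F, Q, E, M, K, N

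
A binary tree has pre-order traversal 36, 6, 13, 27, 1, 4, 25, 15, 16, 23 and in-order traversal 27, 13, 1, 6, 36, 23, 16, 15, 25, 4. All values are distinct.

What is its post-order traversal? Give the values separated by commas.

The first element of pre-order is the root; it splits in-order into left and right subtrees.
Root 36: left subtree has 4 nodes {27, 13, 1, 6}, right has 5 {23, 16, 15, 25, 4}.
  Root 6: left subtree has 3 nodes {27, 13, 1}, right has 0 { }.
    Root 13: left subtree has 1 node {27}, right has 1 {1}.
  Root 4: left subtree has 4 nodes {23, 16, 15, 25}, right has 0 { }.
    Root 25: left subtree has 3 nodes {23, 16, 15}, right has 0 { }.
      Root 15: left subtree has 2 nodes {23, 16}, right has 0 { }.
        Root 16: left subtree has 1 node {23}, right has 0 { }.

27, 1, 13, 6, 23, 16, 15, 25, 4, 36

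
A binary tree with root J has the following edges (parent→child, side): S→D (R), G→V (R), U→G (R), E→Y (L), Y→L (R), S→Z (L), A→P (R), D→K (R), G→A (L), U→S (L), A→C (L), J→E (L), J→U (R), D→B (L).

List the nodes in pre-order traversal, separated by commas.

J, E, Y, L, U, S, Z, D, B, K, G, A, C, P, V

Pre-order visits the node, then its left subtree, then its right subtree.
Visit J.
At J: go left to E.
  Visit E.
  At E: go left to Y.
    Visit Y.
    At Y: no left child.
    At Y: go right to L.
      L is a leaf — visit L.
  At E: no right child.
At J: go right to U.
  Visit U.
  At U: go left to S.
    Visit S.
    At S: go left to Z.
      Z is a leaf — visit Z.
    At S: go right to D.
      Visit D.
      At D: go left to B.
        B is a leaf — visit B.
      At D: go right to K.
        K is a leaf — visit K.
  At U: go right to G.
    Visit G.
    At G: go left to A.
      Visit A.
      At A: go left to C.
        C is a leaf — visit C.
      At A: go right to P.
        P is a leaf — visit P.
    At G: go right to V.
      V is a leaf — visit V.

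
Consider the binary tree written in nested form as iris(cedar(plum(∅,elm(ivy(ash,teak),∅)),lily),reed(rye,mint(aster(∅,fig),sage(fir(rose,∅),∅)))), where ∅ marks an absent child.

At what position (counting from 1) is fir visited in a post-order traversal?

Post-order visits the left subtree, then the right subtree, then the node.
At iris: go left to cedar.
  At cedar: go left to plum.
    At plum: no left child.
    At plum: go right to elm.
      At elm: go left to ivy.
        At ivy: go left to ash.
          ash is a leaf — visit ash.
        At ivy: go right to teak.
          teak is a leaf — visit teak.
        Visit ivy.
      At elm: no right child.
      Visit elm.
    Visit plum.
  At cedar: go right to lily.
    lily is a leaf — visit lily.
  Visit cedar.
At iris: go right to reed.
  At reed: go left to rye.
    rye is a leaf — visit rye.
  At reed: go right to mint.
    At mint: go left to aster.
      At aster: no left child.
      At aster: go right to fig.
        fig is a leaf — visit fig.
      Visit aster.
    At mint: go right to sage.
      At sage: go left to fir.
        At fir: go left to rose.
          rose is a leaf — visit rose.
        At fir: no right child.
        Visit fir.
      At sage: no right child.
      Visit sage.
    Visit mint.
  Visit reed.
Visit iris.
Full post-order sequence: ash, teak, ivy, elm, plum, lily, cedar, rye, fig, aster, rose, fir, sage, mint, reed, iris.

12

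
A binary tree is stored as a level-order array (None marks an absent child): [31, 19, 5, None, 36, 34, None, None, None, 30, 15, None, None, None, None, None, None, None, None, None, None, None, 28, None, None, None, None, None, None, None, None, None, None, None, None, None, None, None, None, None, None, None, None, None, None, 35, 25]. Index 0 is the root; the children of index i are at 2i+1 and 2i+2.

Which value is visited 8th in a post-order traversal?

34

Post-order visits the left subtree, then the right subtree, then the node.
At 31: go left to 19.
  At 19: no left child.
  At 19: go right to 36.
    At 36: go left to 30.
      30 is a leaf — visit 30.
    At 36: go right to 15.
      At 15: no left child.
      At 15: go right to 28.
        At 28: go left to 35.
          35 is a leaf — visit 35.
        At 28: go right to 25.
          25 is a leaf — visit 25.
        Visit 28.
      Visit 15.
    Visit 36.
  Visit 19.
At 31: go right to 5.
  At 5: go left to 34.
    34 is a leaf — visit 34.
  At 5: no right child.
  Visit 5.
Visit 31.
Full post-order sequence: 30, 35, 25, 28, 15, 36, 19, 34, 5, 31.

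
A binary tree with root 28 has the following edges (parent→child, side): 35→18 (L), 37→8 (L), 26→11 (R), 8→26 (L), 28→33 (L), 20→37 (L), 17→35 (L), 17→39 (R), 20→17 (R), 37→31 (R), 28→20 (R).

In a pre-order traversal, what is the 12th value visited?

39

Pre-order visits the node, then its left subtree, then its right subtree.
Visit 28.
At 28: go left to 33.
  33 is a leaf — visit 33.
At 28: go right to 20.
  Visit 20.
  At 20: go left to 37.
    Visit 37.
    At 37: go left to 8.
      Visit 8.
      At 8: go left to 26.
        Visit 26.
        At 26: no left child.
        At 26: go right to 11.
          11 is a leaf — visit 11.
      At 8: no right child.
    At 37: go right to 31.
      31 is a leaf — visit 31.
  At 20: go right to 17.
    Visit 17.
    At 17: go left to 35.
      Visit 35.
      At 35: go left to 18.
        18 is a leaf — visit 18.
      At 35: no right child.
    At 17: go right to 39.
      39 is a leaf — visit 39.
Full pre-order sequence: 28, 33, 20, 37, 8, 26, 11, 31, 17, 35, 18, 39.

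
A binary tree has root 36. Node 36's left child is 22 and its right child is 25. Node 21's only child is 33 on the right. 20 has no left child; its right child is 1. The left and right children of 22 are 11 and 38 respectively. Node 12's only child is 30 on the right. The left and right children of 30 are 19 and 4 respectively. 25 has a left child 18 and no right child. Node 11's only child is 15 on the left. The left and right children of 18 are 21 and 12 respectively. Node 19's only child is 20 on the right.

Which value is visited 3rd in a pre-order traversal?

11

Pre-order visits the node, then its left subtree, then its right subtree.
Visit 36.
At 36: go left to 22.
  Visit 22.
  At 22: go left to 11.
    Visit 11.
    At 11: go left to 15.
      15 is a leaf — visit 15.
    At 11: no right child.
  At 22: go right to 38.
    38 is a leaf — visit 38.
At 36: go right to 25.
  Visit 25.
  At 25: go left to 18.
    Visit 18.
    At 18: go left to 21.
      Visit 21.
      At 21: no left child.
      At 21: go right to 33.
        33 is a leaf — visit 33.
    At 18: go right to 12.
      Visit 12.
      At 12: no left child.
      At 12: go right to 30.
        Visit 30.
        At 30: go left to 19.
          Visit 19.
          At 19: no left child.
          At 19: go right to 20.
            Visit 20.
            At 20: no left child.
            At 20: go right to 1.
              1 is a leaf — visit 1.
        At 30: go right to 4.
          4 is a leaf — visit 4.
  At 25: no right child.
Full pre-order sequence: 36, 22, 11, 15, 38, 25, 18, 21, 33, 12, 30, 19, 20, 1, 4.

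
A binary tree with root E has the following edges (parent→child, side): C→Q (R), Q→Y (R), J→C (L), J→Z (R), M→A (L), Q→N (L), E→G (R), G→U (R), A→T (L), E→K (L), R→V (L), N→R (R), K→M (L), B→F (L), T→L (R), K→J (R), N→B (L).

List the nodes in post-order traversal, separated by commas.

Post-order visits the left subtree, then the right subtree, then the node.
At E: go left to K.
  At K: go left to M.
    At M: go left to A.
      At A: go left to T.
        At T: no left child.
        At T: go right to L.
          L is a leaf — visit L.
        Visit T.
      At A: no right child.
      Visit A.
    At M: no right child.
    Visit M.
  At K: go right to J.
    At J: go left to C.
      At C: no left child.
      At C: go right to Q.
        At Q: go left to N.
          At N: go left to B.
            At B: go left to F.
              F is a leaf — visit F.
            At B: no right child.
            Visit B.
          At N: go right to R.
            At R: go left to V.
              V is a leaf — visit V.
            At R: no right child.
            Visit R.
          Visit N.
        At Q: go right to Y.
          Y is a leaf — visit Y.
        Visit Q.
      Visit C.
    At J: go right to Z.
      Z is a leaf — visit Z.
    Visit J.
  Visit K.
At E: go right to G.
  At G: no left child.
  At G: go right to U.
    U is a leaf — visit U.
  Visit G.
Visit E.

L, T, A, M, F, B, V, R, N, Y, Q, C, Z, J, K, U, G, E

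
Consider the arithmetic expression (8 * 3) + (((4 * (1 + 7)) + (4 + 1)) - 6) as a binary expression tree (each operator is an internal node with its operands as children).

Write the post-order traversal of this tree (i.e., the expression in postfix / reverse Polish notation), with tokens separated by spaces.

8 3 * 4 1 7 + * 4 1 + + 6 - +

Post-order on an expression tree gives postfix notation: for each operator, emit left operand, right operand, then the operator.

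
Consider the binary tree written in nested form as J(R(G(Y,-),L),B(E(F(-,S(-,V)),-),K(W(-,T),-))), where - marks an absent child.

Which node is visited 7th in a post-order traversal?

F

Post-order visits the left subtree, then the right subtree, then the node.
At J: go left to R.
  At R: go left to G.
    At G: go left to Y.
      Y is a leaf — visit Y.
    At G: no right child.
    Visit G.
  At R: go right to L.
    L is a leaf — visit L.
  Visit R.
At J: go right to B.
  At B: go left to E.
    At E: go left to F.
      At F: no left child.
      At F: go right to S.
        At S: no left child.
        At S: go right to V.
          V is a leaf — visit V.
        Visit S.
      Visit F.
    At E: no right child.
    Visit E.
  At B: go right to K.
    At K: go left to W.
      At W: no left child.
      At W: go right to T.
        T is a leaf — visit T.
      Visit W.
    At K: no right child.
    Visit K.
  Visit B.
Visit J.
Full post-order sequence: Y, G, L, R, V, S, F, E, T, W, K, B, J.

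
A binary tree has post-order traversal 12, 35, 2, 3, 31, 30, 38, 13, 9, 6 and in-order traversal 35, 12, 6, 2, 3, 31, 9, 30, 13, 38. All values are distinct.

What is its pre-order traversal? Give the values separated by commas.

6, 35, 12, 9, 31, 3, 2, 13, 30, 38

The last element of post-order is the root; it splits in-order into left and right subtrees.
Root 6: left subtree has 2 nodes {35, 12}, right has 7 {2, 3, 31, 9, 30, 13, 38}.
  Root 35: left subtree has 0 nodes { }, right has 1 {12}.
  Root 9: left subtree has 3 nodes {2, 3, 31}, right has 3 {30, 13, 38}.
    Root 31: left subtree has 2 nodes {2, 3}, right has 0 { }.
      Root 3: left subtree has 1 node {2}, right has 0 { }.
    Root 13: left subtree has 1 node {30}, right has 1 {38}.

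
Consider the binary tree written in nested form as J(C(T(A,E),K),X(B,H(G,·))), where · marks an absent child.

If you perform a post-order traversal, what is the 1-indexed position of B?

Post-order visits the left subtree, then the right subtree, then the node.
At J: go left to C.
  At C: go left to T.
    At T: go left to A.
      A is a leaf — visit A.
    At T: go right to E.
      E is a leaf — visit E.
    Visit T.
  At C: go right to K.
    K is a leaf — visit K.
  Visit C.
At J: go right to X.
  At X: go left to B.
    B is a leaf — visit B.
  At X: go right to H.
    At H: go left to G.
      G is a leaf — visit G.
    At H: no right child.
    Visit H.
  Visit X.
Visit J.
Full post-order sequence: A, E, T, K, C, B, G, H, X, J.

6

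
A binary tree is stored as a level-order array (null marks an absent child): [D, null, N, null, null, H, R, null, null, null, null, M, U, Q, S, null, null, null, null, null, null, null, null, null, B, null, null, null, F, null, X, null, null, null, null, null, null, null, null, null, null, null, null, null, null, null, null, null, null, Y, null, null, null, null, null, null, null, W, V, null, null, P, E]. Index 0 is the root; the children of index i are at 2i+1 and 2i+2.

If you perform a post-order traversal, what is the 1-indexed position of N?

Post-order visits the left subtree, then the right subtree, then the node.
At D: no left child.
At D: go right to N.
  At N: go left to H.
    At H: go left to M.
      At M: no left child.
      At M: go right to B.
        At B: go left to Y.
          Y is a leaf — visit Y.
        At B: no right child.
        Visit B.
      Visit M.
    At H: go right to U.
      U is a leaf — visit U.
    Visit H.
  At N: go right to R.
    At R: go left to Q.
      At Q: no left child.
      At Q: go right to F.
        At F: go left to W.
          W is a leaf — visit W.
        At F: go right to V.
          V is a leaf — visit V.
        Visit F.
      Visit Q.
    At R: go right to S.
      At S: no left child.
      At S: go right to X.
        At X: go left to P.
          P is a leaf — visit P.
        At X: go right to E.
          E is a leaf — visit E.
        Visit X.
      Visit S.
    Visit R.
  Visit N.
Visit D.
Full post-order sequence: Y, B, M, U, H, W, V, F, Q, P, E, X, S, R, N, D.

15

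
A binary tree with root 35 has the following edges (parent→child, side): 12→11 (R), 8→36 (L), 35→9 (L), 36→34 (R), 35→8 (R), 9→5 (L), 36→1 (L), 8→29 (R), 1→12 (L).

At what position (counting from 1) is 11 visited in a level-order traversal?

Level-order visits nodes level by level from the root, left to right within each level.
Level 0: 35
Level 1: 9, 8
Level 2: 5, 36, 29
Level 3: 1, 34
Level 4: 12
Level 5: 11
Full level-order sequence: 35, 9, 8, 5, 36, 29, 1, 34, 12, 11.

10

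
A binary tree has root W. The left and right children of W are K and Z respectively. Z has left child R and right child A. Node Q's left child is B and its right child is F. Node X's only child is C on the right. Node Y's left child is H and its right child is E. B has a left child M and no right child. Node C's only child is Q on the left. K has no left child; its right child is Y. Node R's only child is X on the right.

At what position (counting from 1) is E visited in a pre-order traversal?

5

Pre-order visits the node, then its left subtree, then its right subtree.
Visit W.
At W: go left to K.
  Visit K.
  At K: no left child.
  At K: go right to Y.
    Visit Y.
    At Y: go left to H.
      H is a leaf — visit H.
    At Y: go right to E.
      E is a leaf — visit E.
At W: go right to Z.
  Visit Z.
  At Z: go left to R.
    Visit R.
    At R: no left child.
    At R: go right to X.
      Visit X.
      At X: no left child.
      At X: go right to C.
        Visit C.
        At C: go left to Q.
          Visit Q.
          At Q: go left to B.
            Visit B.
            At B: go left to M.
              M is a leaf — visit M.
            At B: no right child.
          At Q: go right to F.
            F is a leaf — visit F.
        At C: no right child.
  At Z: go right to A.
    A is a leaf — visit A.
Full pre-order sequence: W, K, Y, H, E, Z, R, X, C, Q, B, M, F, A.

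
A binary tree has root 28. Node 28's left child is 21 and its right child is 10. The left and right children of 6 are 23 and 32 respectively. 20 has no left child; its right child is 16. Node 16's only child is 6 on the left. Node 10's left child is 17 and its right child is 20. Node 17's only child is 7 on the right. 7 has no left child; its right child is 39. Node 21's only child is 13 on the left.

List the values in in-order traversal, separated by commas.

13, 21, 28, 17, 7, 39, 10, 20, 23, 6, 32, 16

In-order visits the left subtree, then the node, then the right subtree.
At 28: go left to 21.
  At 21: go left to 13.
    13 is a leaf — visit 13.
  Visit 21.
  At 21: no right child.
Visit 28.
At 28: go right to 10.
  At 10: go left to 17.
    At 17: no left child.
    Visit 17.
    At 17: go right to 7.
      At 7: no left child.
      Visit 7.
      At 7: go right to 39.
        39 is a leaf — visit 39.
  Visit 10.
  At 10: go right to 20.
    At 20: no left child.
    Visit 20.
    At 20: go right to 16.
      At 16: go left to 6.
        At 6: go left to 23.
          23 is a leaf — visit 23.
        Visit 6.
        At 6: go right to 32.
          32 is a leaf — visit 32.
      Visit 16.
      At 16: no right child.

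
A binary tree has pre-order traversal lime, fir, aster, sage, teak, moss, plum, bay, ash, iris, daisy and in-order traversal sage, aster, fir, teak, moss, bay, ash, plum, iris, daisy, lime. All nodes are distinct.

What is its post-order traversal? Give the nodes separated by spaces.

sage aster ash bay daisy iris plum moss teak fir lime

The first element of pre-order is the root; it splits in-order into left and right subtrees.
Root lime: left subtree has 10 nodes {sage, aster, fir, teak, moss, bay, ash, plum, iris, daisy}, right has 0 { }.
  Root fir: left subtree has 2 nodes {sage, aster}, right has 7 {teak, moss, bay, ash, plum, iris, daisy}.
    Root aster: left subtree has 1 node {sage}, right has 0 { }.
    Root teak: left subtree has 0 nodes { }, right has 6 {moss, bay, ash, plum, iris, daisy}.
      Root moss: left subtree has 0 nodes { }, right has 5 {bay, ash, plum, iris, daisy}.
        Root plum: left subtree has 2 nodes {bay, ash}, right has 2 {iris, daisy}.
          Root bay: left subtree has 0 nodes { }, right has 1 {ash}.
          Root iris: left subtree has 0 nodes { }, right has 1 {daisy}.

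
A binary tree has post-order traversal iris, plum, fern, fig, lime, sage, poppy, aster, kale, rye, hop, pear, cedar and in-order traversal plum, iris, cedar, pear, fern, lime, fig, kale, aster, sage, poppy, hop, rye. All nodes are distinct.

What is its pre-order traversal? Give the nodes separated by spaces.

The last element of post-order is the root; it splits in-order into left and right subtrees.
Root cedar: left subtree has 2 nodes {plum, iris}, right has 10 {pear, fern, lime, fig, kale, aster, sage, poppy, hop, rye}.
  Root plum: left subtree has 0 nodes { }, right has 1 {iris}.
  Root pear: left subtree has 0 nodes { }, right has 9 {fern, lime, fig, kale, aster, sage, poppy, hop, rye}.
    Root hop: left subtree has 7 nodes {fern, lime, fig, kale, aster, sage, poppy}, right has 1 {rye}.
      Root kale: left subtree has 3 nodes {fern, lime, fig}, right has 3 {aster, sage, poppy}.
        Root lime: left subtree has 1 node {fern}, right has 1 {fig}.
        Root aster: left subtree has 0 nodes { }, right has 2 {sage, poppy}.
          Root poppy: left subtree has 1 node {sage}, right has 0 { }.

cedar plum iris pear hop kale lime fern fig aster poppy sage rye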